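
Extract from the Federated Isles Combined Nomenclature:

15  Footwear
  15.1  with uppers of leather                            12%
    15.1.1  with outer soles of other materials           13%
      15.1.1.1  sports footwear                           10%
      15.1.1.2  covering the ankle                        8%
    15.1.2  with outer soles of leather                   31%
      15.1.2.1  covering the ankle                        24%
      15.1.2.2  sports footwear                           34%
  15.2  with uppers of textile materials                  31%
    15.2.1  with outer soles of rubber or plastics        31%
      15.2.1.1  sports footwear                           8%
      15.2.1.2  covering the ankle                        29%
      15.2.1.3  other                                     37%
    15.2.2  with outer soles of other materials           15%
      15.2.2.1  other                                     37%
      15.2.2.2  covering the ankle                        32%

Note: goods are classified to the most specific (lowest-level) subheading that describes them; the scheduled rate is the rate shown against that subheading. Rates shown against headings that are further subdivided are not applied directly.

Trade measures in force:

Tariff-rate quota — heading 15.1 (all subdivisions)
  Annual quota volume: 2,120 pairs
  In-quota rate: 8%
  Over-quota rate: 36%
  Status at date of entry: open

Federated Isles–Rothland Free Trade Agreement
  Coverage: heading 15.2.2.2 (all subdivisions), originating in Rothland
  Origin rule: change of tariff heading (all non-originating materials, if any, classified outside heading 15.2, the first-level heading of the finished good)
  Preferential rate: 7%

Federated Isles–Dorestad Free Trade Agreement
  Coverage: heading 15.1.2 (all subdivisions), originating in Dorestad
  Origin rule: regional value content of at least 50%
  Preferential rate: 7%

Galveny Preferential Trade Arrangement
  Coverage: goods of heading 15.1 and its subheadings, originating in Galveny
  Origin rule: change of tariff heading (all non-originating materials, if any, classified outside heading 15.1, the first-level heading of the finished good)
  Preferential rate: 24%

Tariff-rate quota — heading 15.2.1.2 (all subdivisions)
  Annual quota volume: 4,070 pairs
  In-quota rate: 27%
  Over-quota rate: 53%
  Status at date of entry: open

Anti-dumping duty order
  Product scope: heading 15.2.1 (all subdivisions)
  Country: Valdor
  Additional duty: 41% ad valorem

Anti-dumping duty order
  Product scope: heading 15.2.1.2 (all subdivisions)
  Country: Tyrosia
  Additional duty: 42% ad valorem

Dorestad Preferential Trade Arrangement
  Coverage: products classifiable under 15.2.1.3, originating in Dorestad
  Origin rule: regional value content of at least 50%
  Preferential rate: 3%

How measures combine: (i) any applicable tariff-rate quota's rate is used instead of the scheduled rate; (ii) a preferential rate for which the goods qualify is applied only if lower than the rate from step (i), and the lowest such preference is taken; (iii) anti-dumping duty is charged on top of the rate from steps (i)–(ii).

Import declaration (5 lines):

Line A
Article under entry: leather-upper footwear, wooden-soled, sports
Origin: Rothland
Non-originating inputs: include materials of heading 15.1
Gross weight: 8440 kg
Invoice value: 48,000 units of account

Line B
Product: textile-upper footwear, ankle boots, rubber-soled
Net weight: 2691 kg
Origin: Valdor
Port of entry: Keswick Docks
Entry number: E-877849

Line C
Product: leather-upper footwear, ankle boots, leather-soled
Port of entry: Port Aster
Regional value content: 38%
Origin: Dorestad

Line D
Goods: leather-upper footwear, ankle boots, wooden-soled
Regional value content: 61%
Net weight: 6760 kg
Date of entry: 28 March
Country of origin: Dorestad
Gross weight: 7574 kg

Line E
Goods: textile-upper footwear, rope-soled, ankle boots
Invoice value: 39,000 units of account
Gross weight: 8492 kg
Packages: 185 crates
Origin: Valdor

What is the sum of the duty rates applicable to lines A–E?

Line A: leather-upper → 15.1; wooden-soled → 15.1.1; sports → 15.1.1.1. Scheduled 10%. quota on 15.1 open → in-quota 8%; Rothland agreement on 15.2.2.2: 15.1.1.1 not covered. → 8%.
Line B: textile-upper → 15.2; rubber-soled → 15.2.1; ankle boots → 15.2.1.2. Scheduled 29%. quota on 15.2.1.2 open → in-quota 27%; anti-dumping (Valdor, 15.2.1): +41%; total 27% + 41% = 68%. → 68%.
Line C: leather-upper → 15.1; leather-soled → 15.1.2; ankle boots → 15.1.2.1. Scheduled 24%. quota on 15.1 open → in-quota 8%; Dorestad agreement on 15.1.2: RVC < 50%; Dorestad agreement on 15.2.1.3: 15.1.2.1 not covered. → 8%.
Line D: leather-upper → 15.1; wooden-soled → 15.1.1; ankle boots → 15.1.1.2. Scheduled 8%. quota on 15.1 open → in-quota 8%; Dorestad agreement on 15.1.2: 15.1.1.2 not covered; Dorestad agreement on 15.2.1.3: 15.1.1.2 not covered. → 8%.
Line E: textile-upper → 15.2; rope-soled → 15.2.2; ankle boots → 15.2.2.2. Scheduled 32%. No special measure applies. → 32%.
Sum: 8% + 68% + 8% + 8% + 32% = 124%.

124%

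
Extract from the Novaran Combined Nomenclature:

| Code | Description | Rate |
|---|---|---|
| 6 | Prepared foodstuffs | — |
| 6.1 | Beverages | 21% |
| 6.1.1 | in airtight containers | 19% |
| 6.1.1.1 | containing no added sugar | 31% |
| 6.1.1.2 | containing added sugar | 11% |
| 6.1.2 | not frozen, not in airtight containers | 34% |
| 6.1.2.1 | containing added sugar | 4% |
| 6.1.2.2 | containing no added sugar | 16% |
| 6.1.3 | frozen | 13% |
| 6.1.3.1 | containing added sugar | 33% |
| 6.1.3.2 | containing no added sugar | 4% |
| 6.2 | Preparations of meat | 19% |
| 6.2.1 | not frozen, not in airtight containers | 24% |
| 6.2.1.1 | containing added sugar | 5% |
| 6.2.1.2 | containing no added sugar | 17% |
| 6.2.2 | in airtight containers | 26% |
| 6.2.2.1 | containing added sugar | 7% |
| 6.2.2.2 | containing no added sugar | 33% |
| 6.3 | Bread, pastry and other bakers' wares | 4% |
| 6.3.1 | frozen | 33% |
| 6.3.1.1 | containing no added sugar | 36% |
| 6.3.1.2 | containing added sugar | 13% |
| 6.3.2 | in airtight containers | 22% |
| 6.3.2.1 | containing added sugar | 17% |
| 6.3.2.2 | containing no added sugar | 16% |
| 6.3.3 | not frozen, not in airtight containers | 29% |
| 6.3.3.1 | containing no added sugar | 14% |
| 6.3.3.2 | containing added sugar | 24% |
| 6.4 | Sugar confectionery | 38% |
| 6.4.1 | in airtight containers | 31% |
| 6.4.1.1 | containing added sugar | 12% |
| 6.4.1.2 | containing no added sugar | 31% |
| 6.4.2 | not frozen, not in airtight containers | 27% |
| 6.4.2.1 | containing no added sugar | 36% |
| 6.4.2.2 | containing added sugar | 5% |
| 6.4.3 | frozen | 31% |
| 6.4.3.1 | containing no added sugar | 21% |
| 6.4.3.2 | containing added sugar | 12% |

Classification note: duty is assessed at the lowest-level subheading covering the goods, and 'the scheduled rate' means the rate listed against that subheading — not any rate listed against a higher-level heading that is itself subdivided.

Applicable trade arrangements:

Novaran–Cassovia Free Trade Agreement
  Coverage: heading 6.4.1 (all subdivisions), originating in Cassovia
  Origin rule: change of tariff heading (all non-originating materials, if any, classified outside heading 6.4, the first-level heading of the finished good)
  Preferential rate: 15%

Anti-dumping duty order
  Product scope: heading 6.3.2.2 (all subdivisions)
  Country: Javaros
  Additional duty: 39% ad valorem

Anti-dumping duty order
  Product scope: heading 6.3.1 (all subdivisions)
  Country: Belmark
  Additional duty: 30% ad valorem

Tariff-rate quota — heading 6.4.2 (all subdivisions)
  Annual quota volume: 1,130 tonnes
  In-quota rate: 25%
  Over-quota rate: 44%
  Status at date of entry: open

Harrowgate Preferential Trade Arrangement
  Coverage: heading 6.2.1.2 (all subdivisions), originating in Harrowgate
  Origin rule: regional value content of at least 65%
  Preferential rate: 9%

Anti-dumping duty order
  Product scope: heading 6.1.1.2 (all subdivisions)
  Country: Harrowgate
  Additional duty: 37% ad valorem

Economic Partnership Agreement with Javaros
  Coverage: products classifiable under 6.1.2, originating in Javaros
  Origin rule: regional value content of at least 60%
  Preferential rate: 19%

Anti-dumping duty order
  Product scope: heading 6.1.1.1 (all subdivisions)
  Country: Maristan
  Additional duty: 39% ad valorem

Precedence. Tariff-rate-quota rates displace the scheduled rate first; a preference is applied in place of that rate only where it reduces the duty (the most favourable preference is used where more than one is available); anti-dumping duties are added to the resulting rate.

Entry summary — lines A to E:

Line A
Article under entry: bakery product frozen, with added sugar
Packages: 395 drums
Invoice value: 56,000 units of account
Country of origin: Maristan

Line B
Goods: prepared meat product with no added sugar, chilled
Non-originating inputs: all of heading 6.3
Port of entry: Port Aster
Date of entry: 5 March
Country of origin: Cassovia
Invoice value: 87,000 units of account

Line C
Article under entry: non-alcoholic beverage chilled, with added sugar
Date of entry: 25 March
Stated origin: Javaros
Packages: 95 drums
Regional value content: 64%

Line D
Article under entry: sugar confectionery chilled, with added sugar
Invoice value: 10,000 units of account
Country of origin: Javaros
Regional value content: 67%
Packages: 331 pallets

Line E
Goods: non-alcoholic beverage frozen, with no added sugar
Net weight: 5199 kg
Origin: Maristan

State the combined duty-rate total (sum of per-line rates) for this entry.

63%

Line A: bakery product → 6.3; frozen → 6.3.1; with added sugar → 6.3.1.2. Scheduled 13%. No special measure applies. → 13%.
Line B: prepared meat product → 6.2; chilled → 6.2.1; with no added sugar → 6.2.1.2. Scheduled 17%. Cassovia agreement on 6.4.1: 6.2.1.2 not covered. → 17%.
Line C: non-alcoholic beverage → 6.1; chilled → 6.1.2; with added sugar → 6.1.2.1. Scheduled 4%. Javaros agreement on 6.1.2: RVC ≥ 60% → 19% available; preference 19% not lower than 4% → no reduction. → 4%.
Line D: sugar confectionery → 6.4; chilled → 6.4.2; with added sugar → 6.4.2.2. Scheduled 5%. quota on 6.4.2 open → in-quota 25%; Javaros agreement on 6.1.2: 6.4.2.2 not covered. → 25%.
Line E: non-alcoholic beverage → 6.1; frozen → 6.1.3; with no added sugar → 6.1.3.2. Scheduled 4%. No special measure applies. → 4%.
Sum: 13% + 17% + 4% + 25% + 4% = 63%.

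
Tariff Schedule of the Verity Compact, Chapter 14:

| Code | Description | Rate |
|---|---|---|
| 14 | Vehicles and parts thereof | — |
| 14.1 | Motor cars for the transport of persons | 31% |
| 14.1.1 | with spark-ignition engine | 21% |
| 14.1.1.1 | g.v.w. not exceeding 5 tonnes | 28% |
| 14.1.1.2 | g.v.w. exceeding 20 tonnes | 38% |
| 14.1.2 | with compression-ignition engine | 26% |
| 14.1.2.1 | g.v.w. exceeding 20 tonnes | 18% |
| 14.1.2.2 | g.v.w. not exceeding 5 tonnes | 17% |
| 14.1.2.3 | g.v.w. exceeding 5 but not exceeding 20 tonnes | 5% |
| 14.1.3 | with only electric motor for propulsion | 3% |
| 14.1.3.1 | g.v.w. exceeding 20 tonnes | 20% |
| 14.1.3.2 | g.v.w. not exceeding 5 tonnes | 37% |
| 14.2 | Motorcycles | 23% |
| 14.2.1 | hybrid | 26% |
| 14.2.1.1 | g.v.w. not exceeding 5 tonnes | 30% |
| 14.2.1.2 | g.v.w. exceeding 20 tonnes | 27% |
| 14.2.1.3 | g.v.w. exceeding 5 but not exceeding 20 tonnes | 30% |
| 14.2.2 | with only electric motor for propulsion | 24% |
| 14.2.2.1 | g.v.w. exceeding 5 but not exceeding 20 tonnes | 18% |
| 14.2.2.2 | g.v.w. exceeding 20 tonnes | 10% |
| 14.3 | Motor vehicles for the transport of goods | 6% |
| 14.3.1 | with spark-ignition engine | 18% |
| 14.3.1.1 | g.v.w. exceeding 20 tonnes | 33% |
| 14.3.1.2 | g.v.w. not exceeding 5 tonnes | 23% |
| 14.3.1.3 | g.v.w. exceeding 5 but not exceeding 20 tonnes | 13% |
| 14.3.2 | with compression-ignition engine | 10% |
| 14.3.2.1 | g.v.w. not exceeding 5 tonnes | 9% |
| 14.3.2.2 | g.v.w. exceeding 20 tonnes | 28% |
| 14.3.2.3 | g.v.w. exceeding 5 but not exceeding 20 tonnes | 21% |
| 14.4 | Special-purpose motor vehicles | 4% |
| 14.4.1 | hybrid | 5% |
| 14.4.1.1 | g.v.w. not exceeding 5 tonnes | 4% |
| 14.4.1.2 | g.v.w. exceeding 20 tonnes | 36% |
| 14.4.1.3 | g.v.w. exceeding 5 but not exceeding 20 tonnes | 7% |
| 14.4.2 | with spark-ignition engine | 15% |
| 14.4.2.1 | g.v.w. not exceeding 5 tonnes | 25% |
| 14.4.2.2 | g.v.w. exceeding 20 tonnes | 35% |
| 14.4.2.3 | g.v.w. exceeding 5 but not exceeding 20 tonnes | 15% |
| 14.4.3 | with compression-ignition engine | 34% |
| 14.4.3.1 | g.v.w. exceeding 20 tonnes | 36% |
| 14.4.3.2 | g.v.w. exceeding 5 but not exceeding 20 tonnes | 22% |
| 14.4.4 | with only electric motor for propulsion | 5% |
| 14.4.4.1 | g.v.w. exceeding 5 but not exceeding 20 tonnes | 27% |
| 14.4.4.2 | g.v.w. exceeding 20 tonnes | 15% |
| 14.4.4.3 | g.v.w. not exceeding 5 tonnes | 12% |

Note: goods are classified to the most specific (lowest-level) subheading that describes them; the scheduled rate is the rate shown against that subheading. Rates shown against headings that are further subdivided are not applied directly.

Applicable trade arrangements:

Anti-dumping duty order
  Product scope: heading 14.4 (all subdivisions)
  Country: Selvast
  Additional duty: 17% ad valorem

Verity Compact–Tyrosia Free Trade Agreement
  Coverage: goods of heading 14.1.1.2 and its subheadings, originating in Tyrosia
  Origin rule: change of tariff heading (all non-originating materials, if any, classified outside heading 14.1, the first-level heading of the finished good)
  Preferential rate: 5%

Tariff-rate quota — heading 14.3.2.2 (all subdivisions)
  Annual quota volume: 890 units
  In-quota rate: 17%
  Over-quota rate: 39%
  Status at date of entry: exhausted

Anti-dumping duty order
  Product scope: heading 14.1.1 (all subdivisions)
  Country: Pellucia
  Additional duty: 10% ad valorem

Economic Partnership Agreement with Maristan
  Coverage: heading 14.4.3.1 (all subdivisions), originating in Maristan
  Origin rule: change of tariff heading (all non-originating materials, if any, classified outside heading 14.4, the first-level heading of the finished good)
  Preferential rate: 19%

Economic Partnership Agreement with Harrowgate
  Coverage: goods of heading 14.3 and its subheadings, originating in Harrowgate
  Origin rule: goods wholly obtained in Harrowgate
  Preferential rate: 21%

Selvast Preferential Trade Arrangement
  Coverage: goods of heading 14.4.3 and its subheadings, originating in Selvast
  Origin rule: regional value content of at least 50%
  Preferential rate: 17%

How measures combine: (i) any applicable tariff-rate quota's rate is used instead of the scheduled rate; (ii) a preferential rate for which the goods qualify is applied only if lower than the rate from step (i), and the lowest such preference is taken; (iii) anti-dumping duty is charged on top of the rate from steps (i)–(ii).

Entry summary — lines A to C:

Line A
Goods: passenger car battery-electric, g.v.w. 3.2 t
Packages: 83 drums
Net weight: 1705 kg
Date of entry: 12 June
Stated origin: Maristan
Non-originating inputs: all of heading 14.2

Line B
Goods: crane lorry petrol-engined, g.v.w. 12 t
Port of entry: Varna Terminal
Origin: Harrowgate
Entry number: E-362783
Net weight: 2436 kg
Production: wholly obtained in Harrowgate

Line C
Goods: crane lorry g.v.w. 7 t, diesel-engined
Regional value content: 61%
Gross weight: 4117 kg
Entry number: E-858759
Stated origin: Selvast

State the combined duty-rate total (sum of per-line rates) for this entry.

Line A: passenger car → 14.1; battery-electric → 14.1.3; g.v.w. 3.2 t → 14.1.3.2. Scheduled 37%. Maristan agreement on 14.4.3.1: 14.1.3.2 not covered. → 37%.
Line B: crane lorry → 14.4; petrol-engined → 14.4.2; g.v.w. 12 t → 14.4.2.3. Scheduled 15%. Harrowgate agreement on 14.3: 14.4.2.3 not covered. → 15%.
Line C: crane lorry → 14.4; diesel-engined → 14.4.3; g.v.w. 7 t → 14.4.3.2. Scheduled 22%. Selvast agreement on 14.4.3: RVC ≥ 50% → 17% available; preferential 17%; anti-dumping (Selvast, 14.4): +17%; total 17% + 17% = 34%. → 34%.
Sum: 37% + 15% + 34% = 86%.

86%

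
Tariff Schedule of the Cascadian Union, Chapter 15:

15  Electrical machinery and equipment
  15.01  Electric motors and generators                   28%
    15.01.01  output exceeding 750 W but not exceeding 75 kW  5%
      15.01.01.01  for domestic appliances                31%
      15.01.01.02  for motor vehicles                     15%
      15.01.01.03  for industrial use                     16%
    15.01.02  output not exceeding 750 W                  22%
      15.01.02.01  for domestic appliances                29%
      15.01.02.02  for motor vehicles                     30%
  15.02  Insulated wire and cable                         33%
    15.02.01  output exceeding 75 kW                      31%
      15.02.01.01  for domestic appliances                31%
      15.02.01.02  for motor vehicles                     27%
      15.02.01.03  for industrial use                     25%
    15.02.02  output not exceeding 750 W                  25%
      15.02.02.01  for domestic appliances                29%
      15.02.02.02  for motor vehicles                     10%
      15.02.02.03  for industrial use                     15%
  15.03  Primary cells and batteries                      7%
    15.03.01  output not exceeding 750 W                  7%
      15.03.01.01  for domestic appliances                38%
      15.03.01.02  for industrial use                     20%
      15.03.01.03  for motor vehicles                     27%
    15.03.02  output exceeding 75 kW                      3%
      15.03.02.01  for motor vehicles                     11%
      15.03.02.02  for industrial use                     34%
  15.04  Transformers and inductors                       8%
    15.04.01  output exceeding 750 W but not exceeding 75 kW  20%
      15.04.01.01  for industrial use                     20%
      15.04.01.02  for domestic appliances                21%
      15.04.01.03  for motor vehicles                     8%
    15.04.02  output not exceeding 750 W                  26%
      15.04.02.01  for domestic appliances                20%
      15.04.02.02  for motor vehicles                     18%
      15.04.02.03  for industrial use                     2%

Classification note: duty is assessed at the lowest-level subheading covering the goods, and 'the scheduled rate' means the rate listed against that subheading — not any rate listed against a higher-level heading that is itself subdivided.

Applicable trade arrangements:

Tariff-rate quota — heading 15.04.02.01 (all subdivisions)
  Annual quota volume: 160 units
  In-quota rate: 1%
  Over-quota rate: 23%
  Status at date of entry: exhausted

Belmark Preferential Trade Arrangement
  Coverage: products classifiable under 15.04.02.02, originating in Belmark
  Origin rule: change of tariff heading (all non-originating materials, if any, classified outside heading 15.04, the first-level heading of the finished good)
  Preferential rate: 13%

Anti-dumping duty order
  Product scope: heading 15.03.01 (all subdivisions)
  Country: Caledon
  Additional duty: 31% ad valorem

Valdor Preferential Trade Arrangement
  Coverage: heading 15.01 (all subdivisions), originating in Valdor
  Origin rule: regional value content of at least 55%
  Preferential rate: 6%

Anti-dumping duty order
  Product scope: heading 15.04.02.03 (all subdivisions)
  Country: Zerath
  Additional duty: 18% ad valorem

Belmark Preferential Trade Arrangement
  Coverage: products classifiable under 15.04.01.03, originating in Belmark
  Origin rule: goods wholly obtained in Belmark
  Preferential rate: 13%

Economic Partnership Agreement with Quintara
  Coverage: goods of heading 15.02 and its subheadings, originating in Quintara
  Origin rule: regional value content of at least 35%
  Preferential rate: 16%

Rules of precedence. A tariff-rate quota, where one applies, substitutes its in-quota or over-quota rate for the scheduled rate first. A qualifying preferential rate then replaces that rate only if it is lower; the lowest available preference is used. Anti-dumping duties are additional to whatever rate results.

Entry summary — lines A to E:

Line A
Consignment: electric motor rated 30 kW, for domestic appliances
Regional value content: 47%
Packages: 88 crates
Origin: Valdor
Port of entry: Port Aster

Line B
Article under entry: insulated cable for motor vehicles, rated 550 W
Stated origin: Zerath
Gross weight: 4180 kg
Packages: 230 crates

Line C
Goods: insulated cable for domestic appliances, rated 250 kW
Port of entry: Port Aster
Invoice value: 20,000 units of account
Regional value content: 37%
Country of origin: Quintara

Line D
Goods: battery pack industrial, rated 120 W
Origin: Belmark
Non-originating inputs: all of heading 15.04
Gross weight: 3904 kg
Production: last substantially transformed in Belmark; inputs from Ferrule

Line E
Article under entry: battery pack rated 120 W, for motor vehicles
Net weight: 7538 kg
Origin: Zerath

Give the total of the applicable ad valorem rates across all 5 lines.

Line A: electric motor → 15.01; rated 30 kW → 15.01.01; for domestic appliances → 15.01.01.01. Scheduled 31%. Valdor agreement on 15.01: RVC < 55%. → 31%.
Line B: insulated cable → 15.02; rated 550 W → 15.02.02; for motor vehicles → 15.02.02.02. Scheduled 10%. No special measure applies. → 10%.
Line C: insulated cable → 15.02; rated 250 kW → 15.02.01; for domestic appliances → 15.02.01.01. Scheduled 31%. Quintara agreement on 15.02: RVC ≥ 35% → 16% available; preferential 16%. → 16%.
Line D: battery pack → 15.03; rated 120 W → 15.03.01; industrial → 15.03.01.02. Scheduled 20%. Belmark agreement on 15.04.02.02: 15.03.01.02 not covered; Belmark agreement on 15.04.01.03: 15.03.01.02 not covered. → 20%.
Line E: battery pack → 15.03; rated 120 W → 15.03.01; for motor vehicles → 15.03.01.03. Scheduled 27%. No special measure applies. → 27%.
Sum: 31% + 10% + 16% + 20% + 27% = 104%.

104%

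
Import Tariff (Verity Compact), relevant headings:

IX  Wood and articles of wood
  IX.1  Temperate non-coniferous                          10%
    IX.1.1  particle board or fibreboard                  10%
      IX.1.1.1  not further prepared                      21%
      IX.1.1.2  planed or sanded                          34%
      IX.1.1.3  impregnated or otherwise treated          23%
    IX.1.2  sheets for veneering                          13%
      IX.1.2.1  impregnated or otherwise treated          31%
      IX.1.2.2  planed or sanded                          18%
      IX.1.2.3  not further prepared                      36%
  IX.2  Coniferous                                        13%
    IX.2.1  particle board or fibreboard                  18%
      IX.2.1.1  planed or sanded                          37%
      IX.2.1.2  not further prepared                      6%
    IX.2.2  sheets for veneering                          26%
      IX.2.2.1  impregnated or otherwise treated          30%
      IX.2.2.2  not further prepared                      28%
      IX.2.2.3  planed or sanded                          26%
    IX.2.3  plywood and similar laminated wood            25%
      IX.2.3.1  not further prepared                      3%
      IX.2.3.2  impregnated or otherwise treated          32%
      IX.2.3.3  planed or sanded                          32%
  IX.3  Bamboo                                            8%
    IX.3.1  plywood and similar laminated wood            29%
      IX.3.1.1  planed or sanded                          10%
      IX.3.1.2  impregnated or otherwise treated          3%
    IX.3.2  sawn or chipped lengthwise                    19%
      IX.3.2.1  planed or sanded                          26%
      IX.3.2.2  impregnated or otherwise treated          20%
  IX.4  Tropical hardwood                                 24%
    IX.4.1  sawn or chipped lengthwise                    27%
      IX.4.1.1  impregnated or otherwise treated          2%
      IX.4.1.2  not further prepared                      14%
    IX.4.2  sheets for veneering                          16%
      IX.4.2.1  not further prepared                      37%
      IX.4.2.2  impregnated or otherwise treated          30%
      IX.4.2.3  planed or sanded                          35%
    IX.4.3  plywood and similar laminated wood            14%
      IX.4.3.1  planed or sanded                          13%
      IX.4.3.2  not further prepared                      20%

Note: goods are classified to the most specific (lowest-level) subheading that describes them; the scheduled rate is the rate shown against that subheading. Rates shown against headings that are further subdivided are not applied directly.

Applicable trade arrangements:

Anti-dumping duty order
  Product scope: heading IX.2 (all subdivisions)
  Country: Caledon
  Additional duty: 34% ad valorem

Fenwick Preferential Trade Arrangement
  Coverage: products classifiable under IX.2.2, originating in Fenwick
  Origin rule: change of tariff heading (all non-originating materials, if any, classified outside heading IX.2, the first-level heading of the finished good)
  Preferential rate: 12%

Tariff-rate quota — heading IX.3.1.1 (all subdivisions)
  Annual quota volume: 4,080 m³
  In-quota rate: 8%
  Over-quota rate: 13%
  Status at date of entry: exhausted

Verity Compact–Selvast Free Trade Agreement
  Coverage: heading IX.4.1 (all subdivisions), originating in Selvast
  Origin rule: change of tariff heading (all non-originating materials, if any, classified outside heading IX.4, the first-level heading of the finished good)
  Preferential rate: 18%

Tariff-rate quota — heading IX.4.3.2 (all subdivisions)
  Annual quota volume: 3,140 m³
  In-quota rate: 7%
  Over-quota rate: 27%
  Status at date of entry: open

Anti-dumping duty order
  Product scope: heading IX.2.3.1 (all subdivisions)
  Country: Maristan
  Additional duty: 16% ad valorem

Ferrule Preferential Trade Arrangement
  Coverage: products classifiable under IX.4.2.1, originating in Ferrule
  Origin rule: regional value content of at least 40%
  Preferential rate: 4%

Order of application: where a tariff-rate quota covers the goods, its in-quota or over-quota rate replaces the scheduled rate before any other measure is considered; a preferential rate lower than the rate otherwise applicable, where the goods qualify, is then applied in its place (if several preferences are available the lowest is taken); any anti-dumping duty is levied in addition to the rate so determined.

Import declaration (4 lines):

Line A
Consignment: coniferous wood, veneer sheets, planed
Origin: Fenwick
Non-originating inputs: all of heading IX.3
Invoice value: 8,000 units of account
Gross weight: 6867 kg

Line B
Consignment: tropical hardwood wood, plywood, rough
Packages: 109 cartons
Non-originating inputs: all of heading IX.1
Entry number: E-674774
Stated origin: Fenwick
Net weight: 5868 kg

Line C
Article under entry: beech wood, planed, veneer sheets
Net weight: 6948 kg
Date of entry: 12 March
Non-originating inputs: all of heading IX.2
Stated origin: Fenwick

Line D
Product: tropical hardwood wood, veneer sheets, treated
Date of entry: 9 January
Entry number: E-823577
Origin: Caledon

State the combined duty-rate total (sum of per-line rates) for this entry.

Line A: coniferous → IX.2; veneer sheets → IX.2.2; planed → IX.2.2.3. Scheduled 26%. Fenwick agreement on IX.2.2: CTH met → 12% available; preferential 12%. → 12%.
Line B: tropical hardwood → IX.4; plywood → IX.4.3; rough → IX.4.3.2. Scheduled 20%. quota on IX.4.3.2 open → in-quota 7%; Fenwick agreement on IX.2.2: IX.4.3.2 not covered. → 7%.
Line C: beech → IX.1; veneer sheets → IX.1.2; planed → IX.1.2.2. Scheduled 18%. Fenwick agreement on IX.2.2: IX.1.2.2 not covered. → 18%.
Line D: tropical hardwood → IX.4; veneer sheets → IX.4.2; treated → IX.4.2.2. Scheduled 30%. No special measure applies. → 30%.
Sum: 12% + 7% + 18% + 30% = 67%.

67%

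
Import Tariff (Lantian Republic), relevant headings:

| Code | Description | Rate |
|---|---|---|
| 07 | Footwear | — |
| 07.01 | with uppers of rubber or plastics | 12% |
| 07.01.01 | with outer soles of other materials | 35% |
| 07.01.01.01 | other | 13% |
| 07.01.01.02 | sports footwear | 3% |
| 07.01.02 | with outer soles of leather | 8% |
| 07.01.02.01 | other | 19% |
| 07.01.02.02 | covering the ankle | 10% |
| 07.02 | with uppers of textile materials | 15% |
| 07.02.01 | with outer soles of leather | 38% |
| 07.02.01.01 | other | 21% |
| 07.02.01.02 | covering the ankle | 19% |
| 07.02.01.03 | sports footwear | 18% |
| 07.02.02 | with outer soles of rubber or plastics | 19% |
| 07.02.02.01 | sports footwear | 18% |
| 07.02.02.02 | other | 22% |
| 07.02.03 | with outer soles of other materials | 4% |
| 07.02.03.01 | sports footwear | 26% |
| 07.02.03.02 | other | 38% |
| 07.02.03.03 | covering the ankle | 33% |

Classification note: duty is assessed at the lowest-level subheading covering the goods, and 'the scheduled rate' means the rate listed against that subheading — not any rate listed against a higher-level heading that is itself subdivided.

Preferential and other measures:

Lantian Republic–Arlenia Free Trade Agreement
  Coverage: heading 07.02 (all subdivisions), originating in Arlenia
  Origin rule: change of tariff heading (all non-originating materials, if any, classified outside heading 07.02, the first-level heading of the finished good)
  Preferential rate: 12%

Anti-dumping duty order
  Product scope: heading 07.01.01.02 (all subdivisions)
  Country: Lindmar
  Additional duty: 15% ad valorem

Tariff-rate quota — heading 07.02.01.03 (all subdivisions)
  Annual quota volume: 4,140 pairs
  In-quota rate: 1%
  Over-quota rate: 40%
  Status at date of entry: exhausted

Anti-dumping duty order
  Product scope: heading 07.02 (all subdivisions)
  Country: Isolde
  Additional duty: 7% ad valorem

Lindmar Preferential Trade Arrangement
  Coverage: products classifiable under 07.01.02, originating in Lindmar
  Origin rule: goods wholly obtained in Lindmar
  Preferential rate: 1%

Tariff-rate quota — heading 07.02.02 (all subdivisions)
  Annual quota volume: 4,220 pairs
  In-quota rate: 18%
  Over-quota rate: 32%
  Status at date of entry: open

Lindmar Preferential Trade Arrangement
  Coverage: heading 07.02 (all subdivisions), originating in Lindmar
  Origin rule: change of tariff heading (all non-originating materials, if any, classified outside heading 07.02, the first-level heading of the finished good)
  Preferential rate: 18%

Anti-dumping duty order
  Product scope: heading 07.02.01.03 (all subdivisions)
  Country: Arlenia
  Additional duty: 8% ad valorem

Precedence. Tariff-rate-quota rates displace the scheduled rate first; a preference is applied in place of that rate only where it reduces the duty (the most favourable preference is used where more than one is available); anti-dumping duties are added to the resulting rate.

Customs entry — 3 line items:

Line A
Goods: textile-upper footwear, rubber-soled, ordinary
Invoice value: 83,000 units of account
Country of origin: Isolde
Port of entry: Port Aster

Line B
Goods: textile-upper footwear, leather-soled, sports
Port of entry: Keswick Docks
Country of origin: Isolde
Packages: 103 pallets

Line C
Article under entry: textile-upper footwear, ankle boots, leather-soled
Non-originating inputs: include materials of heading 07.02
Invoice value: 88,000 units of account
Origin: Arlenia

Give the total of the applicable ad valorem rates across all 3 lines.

Line A: textile-upper → 07.02; rubber-soled → 07.02.02; ordinary → 07.02.02.02. Scheduled 22%. quota on 07.02.02 open → in-quota 18%; anti-dumping (Isolde, 07.02): +7%; total 18% + 7% = 25%. → 25%.
Line B: textile-upper → 07.02; leather-soled → 07.02.01; sports → 07.02.01.03. Scheduled 18%. quota on 07.02.01.03 exhausted → over-quota 40%; anti-dumping (Isolde, 07.02): +7%; total 40% + 7% = 47%. → 47%.
Line C: textile-upper → 07.02; leather-soled → 07.02.01; ankle boots → 07.02.01.02. Scheduled 19%. Arlenia agreement on 07.02: CTH not met. → 19%.
Sum: 25% + 47% + 19% = 91%.

91%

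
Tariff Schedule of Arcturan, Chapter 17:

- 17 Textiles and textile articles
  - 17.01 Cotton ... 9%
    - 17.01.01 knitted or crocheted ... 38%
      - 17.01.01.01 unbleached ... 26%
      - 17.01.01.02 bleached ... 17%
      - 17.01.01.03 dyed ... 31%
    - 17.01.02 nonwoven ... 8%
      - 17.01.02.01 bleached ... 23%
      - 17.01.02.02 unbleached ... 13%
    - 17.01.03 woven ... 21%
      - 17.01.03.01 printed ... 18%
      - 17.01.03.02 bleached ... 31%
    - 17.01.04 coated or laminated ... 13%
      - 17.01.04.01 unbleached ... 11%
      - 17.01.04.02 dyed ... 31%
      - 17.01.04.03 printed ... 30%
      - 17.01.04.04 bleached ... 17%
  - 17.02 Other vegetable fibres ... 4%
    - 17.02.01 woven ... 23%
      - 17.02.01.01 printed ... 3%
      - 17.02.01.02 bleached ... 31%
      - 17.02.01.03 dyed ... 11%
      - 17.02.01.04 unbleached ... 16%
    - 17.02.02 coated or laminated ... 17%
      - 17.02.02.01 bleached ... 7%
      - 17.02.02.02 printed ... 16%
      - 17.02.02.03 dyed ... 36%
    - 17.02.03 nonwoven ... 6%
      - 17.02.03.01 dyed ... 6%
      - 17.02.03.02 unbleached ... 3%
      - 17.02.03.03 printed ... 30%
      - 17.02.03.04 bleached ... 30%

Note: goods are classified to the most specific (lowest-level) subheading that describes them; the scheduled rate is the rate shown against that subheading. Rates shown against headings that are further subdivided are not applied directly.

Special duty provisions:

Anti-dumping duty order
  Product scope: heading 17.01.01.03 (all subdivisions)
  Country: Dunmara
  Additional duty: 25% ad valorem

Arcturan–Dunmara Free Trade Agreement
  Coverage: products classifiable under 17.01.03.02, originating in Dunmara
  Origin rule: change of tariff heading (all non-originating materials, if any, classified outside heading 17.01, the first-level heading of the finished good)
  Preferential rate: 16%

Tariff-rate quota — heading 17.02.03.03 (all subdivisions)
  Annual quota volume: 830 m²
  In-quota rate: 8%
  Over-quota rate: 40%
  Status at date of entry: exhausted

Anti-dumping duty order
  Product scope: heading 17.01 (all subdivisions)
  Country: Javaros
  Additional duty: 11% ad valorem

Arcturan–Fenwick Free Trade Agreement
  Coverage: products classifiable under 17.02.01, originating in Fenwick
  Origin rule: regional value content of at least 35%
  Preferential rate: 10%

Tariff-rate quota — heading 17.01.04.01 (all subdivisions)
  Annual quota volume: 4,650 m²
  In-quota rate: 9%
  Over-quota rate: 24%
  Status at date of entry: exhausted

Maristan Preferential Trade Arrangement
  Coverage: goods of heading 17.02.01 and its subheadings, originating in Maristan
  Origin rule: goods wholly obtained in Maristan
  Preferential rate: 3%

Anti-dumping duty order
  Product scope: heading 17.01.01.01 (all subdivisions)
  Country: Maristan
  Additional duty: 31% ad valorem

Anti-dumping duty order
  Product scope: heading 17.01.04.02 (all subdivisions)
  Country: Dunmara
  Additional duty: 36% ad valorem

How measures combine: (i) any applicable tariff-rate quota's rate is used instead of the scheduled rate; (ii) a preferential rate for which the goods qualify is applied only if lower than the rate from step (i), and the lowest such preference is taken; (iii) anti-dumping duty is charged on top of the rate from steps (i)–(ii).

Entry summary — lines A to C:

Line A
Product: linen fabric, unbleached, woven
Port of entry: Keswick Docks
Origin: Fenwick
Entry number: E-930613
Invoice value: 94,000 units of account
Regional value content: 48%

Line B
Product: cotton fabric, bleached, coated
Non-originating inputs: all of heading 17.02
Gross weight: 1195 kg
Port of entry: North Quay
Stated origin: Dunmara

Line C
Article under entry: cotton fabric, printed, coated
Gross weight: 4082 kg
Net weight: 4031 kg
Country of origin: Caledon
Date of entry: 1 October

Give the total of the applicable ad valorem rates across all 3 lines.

57%

Line A: linen → 17.02; woven → 17.02.01; unbleached → 17.02.01.04. Scheduled 16%. Fenwick agreement on 17.02.01: RVC ≥ 35% → 10% available; preferential 10%. → 10%.
Line B: cotton → 17.01; coated → 17.01.04; bleached → 17.01.04.04. Scheduled 17%. Dunmara agreement on 17.01.03.02: 17.01.04.04 not covered. → 17%.
Line C: cotton → 17.01; coated → 17.01.04; printed → 17.01.04.03. Scheduled 30%. No special measure applies. → 30%.
Sum: 10% + 17% + 30% = 57%.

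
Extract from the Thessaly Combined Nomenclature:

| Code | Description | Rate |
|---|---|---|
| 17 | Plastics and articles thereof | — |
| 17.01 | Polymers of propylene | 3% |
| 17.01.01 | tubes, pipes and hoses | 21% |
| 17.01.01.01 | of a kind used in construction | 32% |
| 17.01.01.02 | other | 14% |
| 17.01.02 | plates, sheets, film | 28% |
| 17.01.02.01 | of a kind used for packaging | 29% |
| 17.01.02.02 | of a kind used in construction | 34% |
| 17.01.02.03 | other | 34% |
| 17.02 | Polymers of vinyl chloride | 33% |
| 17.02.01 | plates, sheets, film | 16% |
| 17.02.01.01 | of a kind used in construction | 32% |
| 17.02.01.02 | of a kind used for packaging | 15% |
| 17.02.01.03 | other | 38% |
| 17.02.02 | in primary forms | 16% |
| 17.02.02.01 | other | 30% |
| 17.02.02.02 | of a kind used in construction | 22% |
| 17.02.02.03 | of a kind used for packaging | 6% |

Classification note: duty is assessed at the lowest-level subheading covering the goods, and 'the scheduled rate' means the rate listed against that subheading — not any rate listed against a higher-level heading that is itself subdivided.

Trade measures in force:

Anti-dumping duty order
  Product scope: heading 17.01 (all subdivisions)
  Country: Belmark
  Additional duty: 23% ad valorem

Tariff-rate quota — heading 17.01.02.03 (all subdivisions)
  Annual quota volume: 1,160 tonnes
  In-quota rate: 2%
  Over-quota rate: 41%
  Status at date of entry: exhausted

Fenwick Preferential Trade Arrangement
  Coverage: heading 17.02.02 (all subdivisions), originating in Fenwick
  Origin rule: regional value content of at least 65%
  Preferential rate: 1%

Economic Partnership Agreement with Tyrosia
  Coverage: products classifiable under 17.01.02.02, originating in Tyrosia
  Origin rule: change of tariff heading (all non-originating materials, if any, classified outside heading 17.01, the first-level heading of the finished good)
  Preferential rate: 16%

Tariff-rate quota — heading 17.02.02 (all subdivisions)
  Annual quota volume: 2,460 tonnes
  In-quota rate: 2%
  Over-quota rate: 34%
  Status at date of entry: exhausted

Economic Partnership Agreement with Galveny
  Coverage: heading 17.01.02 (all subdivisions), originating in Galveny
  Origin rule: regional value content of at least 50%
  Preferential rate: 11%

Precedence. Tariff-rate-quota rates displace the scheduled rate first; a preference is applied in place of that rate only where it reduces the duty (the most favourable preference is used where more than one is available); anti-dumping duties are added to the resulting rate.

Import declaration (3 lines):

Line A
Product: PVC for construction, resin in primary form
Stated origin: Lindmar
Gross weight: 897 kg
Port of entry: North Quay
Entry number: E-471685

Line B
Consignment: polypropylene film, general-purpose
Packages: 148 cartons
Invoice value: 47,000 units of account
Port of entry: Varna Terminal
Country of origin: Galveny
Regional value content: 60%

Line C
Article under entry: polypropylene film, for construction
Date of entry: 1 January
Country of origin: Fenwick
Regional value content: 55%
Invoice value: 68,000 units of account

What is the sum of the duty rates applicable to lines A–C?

79%

Line A: PVC → 17.02; resin in primary form → 17.02.02; for construction → 17.02.02.02. Scheduled 22%. quota on 17.02.02 exhausted → over-quota 34%. → 34%.
Line B: polypropylene → 17.01; film → 17.01.02; general-purpose → 17.01.02.03. Scheduled 34%. quota on 17.01.02.03 exhausted → over-quota 41%; Galveny agreement on 17.01.02: RVC ≥ 50% → 11% available; preferential 11%. → 11%.
Line C: polypropylene → 17.01; film → 17.01.02; for construction → 17.01.02.02. Scheduled 34%. Fenwick agreement on 17.02.02: 17.01.02.02 not covered. → 34%.
Sum: 34% + 11% + 34% = 79%.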